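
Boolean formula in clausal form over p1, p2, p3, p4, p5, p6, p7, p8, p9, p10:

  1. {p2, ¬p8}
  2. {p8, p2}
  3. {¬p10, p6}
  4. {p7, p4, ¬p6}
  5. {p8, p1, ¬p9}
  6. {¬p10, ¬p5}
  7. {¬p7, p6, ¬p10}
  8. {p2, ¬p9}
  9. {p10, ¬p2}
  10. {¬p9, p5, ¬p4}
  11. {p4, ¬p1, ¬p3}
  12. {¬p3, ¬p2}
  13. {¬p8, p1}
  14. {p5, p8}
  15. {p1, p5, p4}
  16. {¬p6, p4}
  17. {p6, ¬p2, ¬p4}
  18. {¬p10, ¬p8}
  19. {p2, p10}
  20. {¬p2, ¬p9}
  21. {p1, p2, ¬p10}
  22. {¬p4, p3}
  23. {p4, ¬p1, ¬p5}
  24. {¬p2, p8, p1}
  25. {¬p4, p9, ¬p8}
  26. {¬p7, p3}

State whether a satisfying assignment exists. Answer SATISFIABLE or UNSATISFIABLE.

UNSATISFIABLE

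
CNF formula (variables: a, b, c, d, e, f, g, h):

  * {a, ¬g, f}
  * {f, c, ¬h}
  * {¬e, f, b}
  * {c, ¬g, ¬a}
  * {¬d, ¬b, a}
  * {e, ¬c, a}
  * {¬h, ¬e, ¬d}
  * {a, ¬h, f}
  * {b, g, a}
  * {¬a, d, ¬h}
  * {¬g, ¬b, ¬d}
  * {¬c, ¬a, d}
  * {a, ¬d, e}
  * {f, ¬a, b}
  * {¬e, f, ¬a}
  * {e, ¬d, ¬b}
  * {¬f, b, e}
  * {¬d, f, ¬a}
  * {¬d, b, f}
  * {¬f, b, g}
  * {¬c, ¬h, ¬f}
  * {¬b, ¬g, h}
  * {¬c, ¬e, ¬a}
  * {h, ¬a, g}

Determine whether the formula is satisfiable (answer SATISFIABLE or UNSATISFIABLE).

Branch on a: take a = False.
The remaining clauses are satisfied by b = False, c = True, d = True, e = True, f = True, g = True, h = False.
So a = 0, b = 0, c = 1, d = 1, e = 1, f = 1, g = 1, h = 0 is a satisfying assignment.

SATISFIABLE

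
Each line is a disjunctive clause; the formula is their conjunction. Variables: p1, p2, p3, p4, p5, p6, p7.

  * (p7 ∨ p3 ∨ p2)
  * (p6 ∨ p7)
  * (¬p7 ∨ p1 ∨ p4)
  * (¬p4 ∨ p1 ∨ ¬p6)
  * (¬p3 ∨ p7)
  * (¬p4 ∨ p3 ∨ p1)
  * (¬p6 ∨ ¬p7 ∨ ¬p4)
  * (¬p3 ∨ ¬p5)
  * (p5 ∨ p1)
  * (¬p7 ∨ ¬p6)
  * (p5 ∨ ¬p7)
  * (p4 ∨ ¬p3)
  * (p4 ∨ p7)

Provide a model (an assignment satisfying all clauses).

p1 = T, p2 = F, p3 = F, p4 = F, p5 = T, p6 = F, p7 = T

Check each clause:
  1. (p7 ∨ p3 ∨ p2) — p7 is true.
  2. (p6 ∨ p7) — p7 is true.
  3. (¬p7 ∨ p1 ∨ p4) — p1 is true.
  4. (¬p4 ∨ p1 ∨ ¬p6) — p1 is true.
  5. (¬p3 ∨ p7) — ¬p3 is true.
  6. (¬p4 ∨ p3 ∨ p1) — p1 is true.
  7. (¬p4 ∨ ¬p6 ∨ ¬p7) — ¬p6 is true.
  8. (¬p5 ∨ ¬p3) — ¬p3 is true.
  9. (p1 ∨ p5) — p1 is true.
  10. (¬p6 ∨ ¬p7) — ¬p6 is true.
  11. (p5 ∨ ¬p7) — p5 is true.
  12. (p4 ∨ ¬p3) — ¬p3 is true.
  13. (p7 ∨ p4) — p7 is true.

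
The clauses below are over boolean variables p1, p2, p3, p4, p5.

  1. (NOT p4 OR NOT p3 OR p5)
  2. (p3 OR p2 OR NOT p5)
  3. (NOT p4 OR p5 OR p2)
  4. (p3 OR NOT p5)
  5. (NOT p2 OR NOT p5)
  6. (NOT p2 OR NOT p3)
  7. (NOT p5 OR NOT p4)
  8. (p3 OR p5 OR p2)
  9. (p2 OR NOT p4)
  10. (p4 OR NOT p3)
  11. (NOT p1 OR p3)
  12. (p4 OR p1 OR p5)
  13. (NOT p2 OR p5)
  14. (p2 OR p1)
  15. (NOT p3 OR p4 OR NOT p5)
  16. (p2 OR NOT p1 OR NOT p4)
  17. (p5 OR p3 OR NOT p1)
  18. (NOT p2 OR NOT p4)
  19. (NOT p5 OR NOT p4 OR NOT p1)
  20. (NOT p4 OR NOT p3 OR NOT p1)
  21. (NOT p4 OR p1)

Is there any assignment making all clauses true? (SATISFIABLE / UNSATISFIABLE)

p4 = True:
  propagation gives p5=False, p3=False, p2=True; an empty clause results — contradiction.
p4 = False:
  propagation gives p3=False, p5=False, p2=True; an empty clause results — contradiction.
Every branch closes, so no satisfying assignment exists.

UNSATISFIABLE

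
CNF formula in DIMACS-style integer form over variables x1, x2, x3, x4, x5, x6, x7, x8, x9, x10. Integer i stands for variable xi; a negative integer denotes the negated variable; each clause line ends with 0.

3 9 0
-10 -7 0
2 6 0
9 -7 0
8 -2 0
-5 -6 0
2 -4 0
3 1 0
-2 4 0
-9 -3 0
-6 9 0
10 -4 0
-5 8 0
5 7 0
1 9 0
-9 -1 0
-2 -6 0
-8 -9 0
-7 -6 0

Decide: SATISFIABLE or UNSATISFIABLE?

SATISFIABLE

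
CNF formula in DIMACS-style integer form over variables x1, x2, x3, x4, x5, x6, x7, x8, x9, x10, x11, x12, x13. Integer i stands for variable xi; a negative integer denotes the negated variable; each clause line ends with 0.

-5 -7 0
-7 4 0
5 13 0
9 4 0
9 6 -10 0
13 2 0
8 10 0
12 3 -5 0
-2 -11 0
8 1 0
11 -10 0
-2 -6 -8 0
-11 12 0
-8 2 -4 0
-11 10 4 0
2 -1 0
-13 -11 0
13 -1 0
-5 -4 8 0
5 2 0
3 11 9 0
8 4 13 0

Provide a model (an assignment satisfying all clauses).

x1=F  x2=T  x3=F  x4=T  x5=F  x6=F  x7=T  x8=T  x9=T  x10=F  x11=F  x12=F  x13=T

x9 occurs only positively in the remaining clauses — set x9 = True.
Try x1 = False.
  then x8 is forced to True.
The remaining clauses are satisfied by x2 = True, x3 = False, x4 = True, x5 = False, x6 = False, x7 = True, x10 = False, x11 = False, x12 = False, x13 = True.
Check each clause:
  1. (~x7 \/ ~x5) — ~x5 is true.
  2. (x4 \/ ~x7) — x4 is true.
  3. (x13 \/ x5) — x13 is true.
  4. (x9 \/ x4) — x9 is true.
  5. (~x10 \/ x6 \/ x9) — x9 is true.
  6. (x13 \/ x2) — x2 is true.
  7. (x8 \/ x10) — x8 is true.
  8. (x3 \/ x12 \/ ~x5) — ~x5 is true.
  9. (~x2 \/ ~x11) — ~x11 is true.
  10. (x8 \/ x1) — x8 is true.
  11. (~x10 \/ x11) — ~x10 is true.
  12. (~x6 \/ ~x2 \/ ~x8) — ~x6 is true.
  13. (~x11 \/ x12) — ~x11 is true.
  14. (x2 \/ ~x8 \/ ~x4) — x2 is true.
  15. (x10 \/ ~x11 \/ x4) — x4 is true.
  16. (~x1 \/ x2) — x2 is true.
  17. (~x11 \/ ~x13) — ~x11 is true.
  18. (~x1 \/ x13) — x13 is true.
  19. (x8 \/ ~x4 \/ ~x5) — x8 is true.
  20. (x5 \/ x2) — x2 is true.
  21. (x11 \/ x9 \/ x3) — x9 is true.
  22. (x4 \/ x13 \/ x8) — x8 is true.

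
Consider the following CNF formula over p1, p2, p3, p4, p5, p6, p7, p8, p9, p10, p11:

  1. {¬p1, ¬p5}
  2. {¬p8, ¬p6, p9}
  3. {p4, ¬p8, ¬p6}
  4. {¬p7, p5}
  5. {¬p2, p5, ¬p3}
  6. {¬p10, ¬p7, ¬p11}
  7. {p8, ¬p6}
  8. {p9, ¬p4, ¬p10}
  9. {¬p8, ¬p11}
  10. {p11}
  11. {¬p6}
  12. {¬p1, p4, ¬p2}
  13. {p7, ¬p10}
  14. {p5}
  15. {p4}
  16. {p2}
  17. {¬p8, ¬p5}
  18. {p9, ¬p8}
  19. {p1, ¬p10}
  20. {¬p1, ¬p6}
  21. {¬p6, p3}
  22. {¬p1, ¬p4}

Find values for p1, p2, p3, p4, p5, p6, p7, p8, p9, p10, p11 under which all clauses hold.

p1=False, p2=True, p3=False, p4=True, p5=True, p6=False, p7=True, p8=False, p9=False, p10=False, p11=True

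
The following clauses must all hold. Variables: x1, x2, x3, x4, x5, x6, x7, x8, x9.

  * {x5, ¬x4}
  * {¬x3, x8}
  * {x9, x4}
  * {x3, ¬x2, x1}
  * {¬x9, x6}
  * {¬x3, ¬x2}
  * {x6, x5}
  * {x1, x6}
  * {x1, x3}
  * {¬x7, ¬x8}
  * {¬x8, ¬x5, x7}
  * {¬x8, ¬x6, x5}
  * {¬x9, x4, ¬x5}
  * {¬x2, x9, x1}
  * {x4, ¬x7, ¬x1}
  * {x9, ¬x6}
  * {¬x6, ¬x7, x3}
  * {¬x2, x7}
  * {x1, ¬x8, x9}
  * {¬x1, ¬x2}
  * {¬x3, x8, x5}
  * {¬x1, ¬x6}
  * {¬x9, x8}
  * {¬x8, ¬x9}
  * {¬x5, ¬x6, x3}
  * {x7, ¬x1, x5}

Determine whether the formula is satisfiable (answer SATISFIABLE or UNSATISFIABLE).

x2 occurs only negated in the remaining clauses — set x2 = False.
Branch on x1: take x1 = True.
  then x6 is forced to False.
  then x9 is forced to False.
  then x4 is forced to True.
  then x5 is forced to True.
The remaining clauses are satisfied by x3 = False, x7 = True, x8 = False.
So x1=1, x2=0, x3=0, x4=1, x5=1, x6=0, x7=1, x8=0, x9=0 is a satisfying assignment.

SATISFIABLE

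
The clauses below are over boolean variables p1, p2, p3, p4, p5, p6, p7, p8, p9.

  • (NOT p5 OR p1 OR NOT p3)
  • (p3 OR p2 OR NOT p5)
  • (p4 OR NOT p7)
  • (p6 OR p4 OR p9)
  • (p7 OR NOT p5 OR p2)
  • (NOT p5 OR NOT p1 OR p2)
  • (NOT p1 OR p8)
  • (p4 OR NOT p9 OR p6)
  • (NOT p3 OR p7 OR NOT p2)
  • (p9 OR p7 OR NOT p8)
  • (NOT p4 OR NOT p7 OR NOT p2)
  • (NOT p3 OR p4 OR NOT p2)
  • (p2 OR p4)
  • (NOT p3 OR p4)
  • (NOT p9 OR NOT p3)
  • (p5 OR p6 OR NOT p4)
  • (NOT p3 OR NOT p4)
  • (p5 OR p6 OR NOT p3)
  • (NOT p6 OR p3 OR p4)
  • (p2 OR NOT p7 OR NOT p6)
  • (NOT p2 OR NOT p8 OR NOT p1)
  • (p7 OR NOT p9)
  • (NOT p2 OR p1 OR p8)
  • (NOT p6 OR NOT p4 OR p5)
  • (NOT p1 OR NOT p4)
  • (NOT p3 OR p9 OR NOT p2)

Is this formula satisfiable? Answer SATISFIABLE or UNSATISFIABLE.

UNSATISFIABLE

p4 = True:
  p2 = True:
    propagation gives p7=False, p9=False, p8=False; an empty clause results — contradiction.
  p2 = False:
    propagation gives p5=False, p6=True; an empty clause results — contradiction.
p4 = False:
  propagation gives p7=False, p2=True, p3=False, p6=False; an empty clause results — contradiction.
Every branch closes, so no satisfying assignment exists.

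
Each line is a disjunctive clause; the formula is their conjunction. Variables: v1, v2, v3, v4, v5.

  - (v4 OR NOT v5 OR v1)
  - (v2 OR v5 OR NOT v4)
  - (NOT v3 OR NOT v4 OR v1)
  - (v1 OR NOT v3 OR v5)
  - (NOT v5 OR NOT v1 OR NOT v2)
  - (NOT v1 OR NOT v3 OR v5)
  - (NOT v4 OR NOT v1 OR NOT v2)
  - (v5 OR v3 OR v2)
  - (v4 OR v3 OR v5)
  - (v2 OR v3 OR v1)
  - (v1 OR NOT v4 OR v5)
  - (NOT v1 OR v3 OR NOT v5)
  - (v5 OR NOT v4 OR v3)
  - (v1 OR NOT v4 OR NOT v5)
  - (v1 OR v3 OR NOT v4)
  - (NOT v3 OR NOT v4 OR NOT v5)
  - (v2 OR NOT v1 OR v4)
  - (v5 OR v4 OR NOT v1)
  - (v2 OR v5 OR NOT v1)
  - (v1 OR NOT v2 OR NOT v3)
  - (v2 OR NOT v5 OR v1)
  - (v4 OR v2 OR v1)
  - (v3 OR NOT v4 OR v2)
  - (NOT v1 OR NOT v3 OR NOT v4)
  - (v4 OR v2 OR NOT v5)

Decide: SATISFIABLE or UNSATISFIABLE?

UNSATISFIABLE

v1 = True:
  v5 = True:
    propagation gives v2=False, v3=True, v4=False; an empty clause results — contradiction.
  v5 = False:
    propagation gives v3=False, v2=True, v4=False; an empty clause results — contradiction.
v1 = False:
  v4 = True:
    propagation gives v3=False; an empty clause results — contradiction.
  v4 = False:
    propagation gives v5=False, v3=False; an empty clause results — contradiction.
Every branch closes, so no satisfying assignment exists.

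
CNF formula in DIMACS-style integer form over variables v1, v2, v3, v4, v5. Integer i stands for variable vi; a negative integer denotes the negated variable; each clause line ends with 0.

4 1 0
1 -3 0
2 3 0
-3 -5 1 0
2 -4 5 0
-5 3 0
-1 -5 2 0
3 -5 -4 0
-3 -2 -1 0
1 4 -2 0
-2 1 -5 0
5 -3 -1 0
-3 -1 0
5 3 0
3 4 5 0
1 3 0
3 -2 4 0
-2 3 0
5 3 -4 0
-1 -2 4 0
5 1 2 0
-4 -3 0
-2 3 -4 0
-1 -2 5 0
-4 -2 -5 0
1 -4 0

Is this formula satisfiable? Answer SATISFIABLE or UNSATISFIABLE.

UNSATISFIABLE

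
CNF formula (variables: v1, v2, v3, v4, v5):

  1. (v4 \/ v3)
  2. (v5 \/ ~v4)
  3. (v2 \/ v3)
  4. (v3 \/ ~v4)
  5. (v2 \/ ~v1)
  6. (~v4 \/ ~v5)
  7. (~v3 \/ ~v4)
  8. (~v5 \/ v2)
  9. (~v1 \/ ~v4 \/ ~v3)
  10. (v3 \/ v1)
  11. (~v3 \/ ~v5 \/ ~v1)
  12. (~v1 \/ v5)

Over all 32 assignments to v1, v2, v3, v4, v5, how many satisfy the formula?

3

The models are:
  v1=0 v2=0 v3=1 v4=0 v5=0
  v1=0 v2=1 v3=1 v4=0 v5=0
  v1=0 v2=1 v3=1 v4=0 v5=1
Count: 3.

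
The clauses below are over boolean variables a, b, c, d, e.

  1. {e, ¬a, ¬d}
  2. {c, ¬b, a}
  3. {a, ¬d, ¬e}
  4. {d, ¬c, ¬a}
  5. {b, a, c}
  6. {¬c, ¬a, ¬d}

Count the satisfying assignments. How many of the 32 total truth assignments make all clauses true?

12

Split on a, then c.
  a=1, c=1: a clause becomes empty — 0.
  a=1, c=0: b free; 3 ways for (d,e) × 2^1 = 6.
  a=0, c=1: b free; 3 ways for (d,e) × 2^1 = 6.
  a=0, c=0: a clause becomes empty — 0.
Total: 0 + 6 + 6 + 0 = 12.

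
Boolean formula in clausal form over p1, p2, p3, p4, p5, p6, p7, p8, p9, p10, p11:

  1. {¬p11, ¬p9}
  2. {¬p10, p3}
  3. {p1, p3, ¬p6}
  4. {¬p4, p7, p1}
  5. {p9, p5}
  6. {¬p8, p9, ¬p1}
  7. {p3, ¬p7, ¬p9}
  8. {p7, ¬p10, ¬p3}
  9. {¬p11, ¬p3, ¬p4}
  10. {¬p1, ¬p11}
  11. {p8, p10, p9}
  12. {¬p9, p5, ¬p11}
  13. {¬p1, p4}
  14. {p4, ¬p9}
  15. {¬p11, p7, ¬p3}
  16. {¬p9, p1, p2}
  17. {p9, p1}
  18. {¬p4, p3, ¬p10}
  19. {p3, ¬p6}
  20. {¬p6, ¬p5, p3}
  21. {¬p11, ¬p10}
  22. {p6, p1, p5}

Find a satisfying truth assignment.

Pure literal: p2 appears only positively; assign p2 = True.
p11 occurs only negated in the remaining clauses — set p11 = False.
Try p1 = True.
  then p4 is forced to True.
The remaining clauses are satisfied by p3 = True, p5 = True, p6 = True, p7 = True, p8 = True, p9 = True, p10 = True.

p1 = True, p2 = True, p3 = True, p4 = True, p5 = True, p6 = True, p7 = True, p8 = True, p9 = True, p10 = True, p11 = False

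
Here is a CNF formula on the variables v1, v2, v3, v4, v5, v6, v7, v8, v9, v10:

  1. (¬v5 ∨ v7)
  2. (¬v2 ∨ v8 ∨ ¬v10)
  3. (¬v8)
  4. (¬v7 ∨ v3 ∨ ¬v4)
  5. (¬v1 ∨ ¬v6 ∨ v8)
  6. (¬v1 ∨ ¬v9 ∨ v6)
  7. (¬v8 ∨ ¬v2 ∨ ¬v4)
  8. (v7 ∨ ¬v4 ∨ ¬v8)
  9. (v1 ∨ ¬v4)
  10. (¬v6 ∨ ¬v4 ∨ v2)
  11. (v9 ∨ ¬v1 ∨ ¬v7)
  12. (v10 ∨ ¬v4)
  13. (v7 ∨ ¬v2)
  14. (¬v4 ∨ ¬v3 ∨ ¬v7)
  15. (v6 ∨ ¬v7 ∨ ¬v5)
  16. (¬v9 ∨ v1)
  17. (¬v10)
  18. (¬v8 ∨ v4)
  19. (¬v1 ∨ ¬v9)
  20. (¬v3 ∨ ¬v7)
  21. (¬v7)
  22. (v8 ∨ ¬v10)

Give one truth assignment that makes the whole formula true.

The clause (¬v8) is unit: v8 must be False.
(¬v10) is a unit clause, so v10 = False.
(¬v4) is a unit clause, so v4 = False.
The clause (¬v7) is unit: v7 must be False.
Unit propagation: (¬v5) forces v5 = False.
(¬v2) is a unit clause, so v2 = False.
Pure literal: v9 appears only negated; assign v9 = False.
Set v1 = True and propagate.
  then v6 is forced to False.
v3 is now unconstrained; take v3 = True.

v1 = T  v2 = F  v3 = T  v4 = F  v5 = F  v6 = F  v7 = F  v8 = F  v9 = F  v10 = F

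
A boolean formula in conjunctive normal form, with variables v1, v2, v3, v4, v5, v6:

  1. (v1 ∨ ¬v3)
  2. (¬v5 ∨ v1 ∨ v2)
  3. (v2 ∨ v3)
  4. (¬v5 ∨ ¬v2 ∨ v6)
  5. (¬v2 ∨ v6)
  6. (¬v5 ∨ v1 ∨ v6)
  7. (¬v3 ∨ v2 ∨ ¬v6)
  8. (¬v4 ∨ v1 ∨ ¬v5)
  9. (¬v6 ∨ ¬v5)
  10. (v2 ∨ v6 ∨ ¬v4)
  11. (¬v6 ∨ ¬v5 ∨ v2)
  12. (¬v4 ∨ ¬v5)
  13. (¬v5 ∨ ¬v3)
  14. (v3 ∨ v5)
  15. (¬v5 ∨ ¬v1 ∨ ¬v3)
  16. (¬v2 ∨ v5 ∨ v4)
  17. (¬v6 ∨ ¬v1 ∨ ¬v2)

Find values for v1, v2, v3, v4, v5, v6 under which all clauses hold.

v1=T  v2=F  v3=T  v4=F  v5=F  v6=F

Branch on v1: take v1 = True.
Try v2 = False.
  then v3 is forced to True.
  then v6 is forced to False.
  then v4 is forced to False.
  then v5 is forced to False.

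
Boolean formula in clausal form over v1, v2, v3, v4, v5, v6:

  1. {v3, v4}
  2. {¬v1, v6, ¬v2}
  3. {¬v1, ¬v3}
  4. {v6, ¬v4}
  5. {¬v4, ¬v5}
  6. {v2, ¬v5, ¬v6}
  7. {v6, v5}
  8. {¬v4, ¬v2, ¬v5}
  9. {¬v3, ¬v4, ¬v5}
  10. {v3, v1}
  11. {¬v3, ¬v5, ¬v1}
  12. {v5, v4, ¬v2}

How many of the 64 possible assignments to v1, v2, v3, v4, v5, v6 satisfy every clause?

Split on v5, then v4.
  v5=T, v4=T: a clause becomes empty — 0.
  v5=T, v4=F: remaining (v1,v2,v3,v6) ∈ {(F,F,T,F); (F,T,T,F); (F,T,T,T)} — 3.
  v5=F, v4=T: remaining (v1,v2,v3,v6) ∈ {(F,F,T,T); (F,T,T,T); (T,F,F,T); (T,T,F,T)} — 4.
  v5=F, v4=F: remaining (v1,v2,v3,v6) ∈ {(F,F,T,T)} — 1.
Total: 0 + 3 + 4 + 1 = 8.

8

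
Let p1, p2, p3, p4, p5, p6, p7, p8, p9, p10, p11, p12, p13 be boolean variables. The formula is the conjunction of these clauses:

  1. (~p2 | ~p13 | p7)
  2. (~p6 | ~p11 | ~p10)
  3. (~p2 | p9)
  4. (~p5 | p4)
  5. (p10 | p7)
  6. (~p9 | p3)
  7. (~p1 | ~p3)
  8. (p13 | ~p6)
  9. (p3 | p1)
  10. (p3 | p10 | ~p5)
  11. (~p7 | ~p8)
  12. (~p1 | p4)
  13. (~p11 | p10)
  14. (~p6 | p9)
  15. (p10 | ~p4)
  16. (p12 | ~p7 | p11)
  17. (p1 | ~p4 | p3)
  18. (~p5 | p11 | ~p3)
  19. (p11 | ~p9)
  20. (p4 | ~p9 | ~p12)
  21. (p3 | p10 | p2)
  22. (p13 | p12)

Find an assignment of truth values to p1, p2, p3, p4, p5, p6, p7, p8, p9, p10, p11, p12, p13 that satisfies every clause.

p1 = 1, p2 = 0, p3 = 0, p4 = 1, p5 = 0, p6 = 0, p7 = 0, p8 = 1, p9 = 0, p10 = 1, p11 = 1, p12 = 1, p13 = 0

Check each clause:
  1. (~p2 | ~p13 | p7) — ~p13 is true.
  2. (~p10 | ~p6 | ~p11) — ~p6 is true.
  3. (~p2 | p9) — ~p2 is true.
  4. (p4 | ~p5) — ~p5 is true.
  5. (p10 | p7) — p10 is true.
  6. (p3 | ~p9) — ~p9 is true.
  7. (~p1 | ~p3) — ~p3 is true.
  8. (~p6 | p13) — ~p6 is true.
  9. (p1 | p3) — p1 is true.
  10. (p10 | p3 | ~p5) — p10 is true.
  11. (~p8 | ~p7) — ~p7 is true.
  12. (p4 | ~p1) — p4 is true.
  13. (p10 | ~p11) — p10 is true.
  14. (~p6 | p9) — ~p6 is true.
  15. (~p4 | p10) — p10 is true.
  16. (p12 | ~p7 | p11) — ~p7 is true.
  17. (p3 | p1 | ~p4) — p1 is true.
  18. (p11 | ~p5 | ~p3) — p11 is true.
  19. (~p9 | p11) — p11 is true.
  20. (~p9 | ~p12 | p4) — p4 is true.
  21. (p3 | p10 | p2) — p10 is true.
  22. (p13 | p12) — p12 is true.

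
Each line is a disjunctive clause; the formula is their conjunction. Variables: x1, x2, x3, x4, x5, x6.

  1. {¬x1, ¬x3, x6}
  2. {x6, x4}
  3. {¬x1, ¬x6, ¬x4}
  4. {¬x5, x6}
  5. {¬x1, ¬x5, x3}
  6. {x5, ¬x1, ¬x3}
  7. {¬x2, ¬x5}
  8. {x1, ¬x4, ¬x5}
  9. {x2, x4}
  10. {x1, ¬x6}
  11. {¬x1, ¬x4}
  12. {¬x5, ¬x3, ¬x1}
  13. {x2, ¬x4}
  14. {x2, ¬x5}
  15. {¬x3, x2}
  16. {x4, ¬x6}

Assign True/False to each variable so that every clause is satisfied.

Try x1 = False.
  then x6 is forced to False.
  then x4 is forced to True.
  then x5 is forced to False.
  then x2 is forced to True.
x3 is now unconstrained; take x3 = True.

x1=0, x2=1, x3=1, x4=1, x5=0, x6=0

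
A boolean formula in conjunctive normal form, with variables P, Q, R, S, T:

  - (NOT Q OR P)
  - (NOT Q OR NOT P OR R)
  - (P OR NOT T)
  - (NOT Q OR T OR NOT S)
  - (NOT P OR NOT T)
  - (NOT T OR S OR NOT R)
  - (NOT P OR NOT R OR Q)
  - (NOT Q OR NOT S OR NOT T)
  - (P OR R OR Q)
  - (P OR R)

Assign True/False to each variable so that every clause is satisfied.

P=0, Q=0, R=1, S=1, T=0

Set P = False and propagate.
  then Q is forced to False.
  then T is forced to False.
  then R is forced to True.
S is now unconstrained; take S = True.
Every clause has at least one true literal under this assignment.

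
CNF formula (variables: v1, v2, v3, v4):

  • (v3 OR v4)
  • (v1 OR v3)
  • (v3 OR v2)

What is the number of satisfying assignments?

9

Split on v3, then v1.
  v3=1, v1=1: remaining (v2,v4) ∈ {(0,0); (0,1); (1,0); (1,1)} — 4.
  v3=1, v1=0: remaining (v2,v4) ∈ {(0,0); (0,1); (1,0); (1,1)} — 4.
  v3=0, v1=1: remaining (v2,v4) ∈ {(1,1)} — 1.
  v3=0, v1=0: a clause becomes empty — 0.
Total: 4 + 4 + 1 + 0 = 9.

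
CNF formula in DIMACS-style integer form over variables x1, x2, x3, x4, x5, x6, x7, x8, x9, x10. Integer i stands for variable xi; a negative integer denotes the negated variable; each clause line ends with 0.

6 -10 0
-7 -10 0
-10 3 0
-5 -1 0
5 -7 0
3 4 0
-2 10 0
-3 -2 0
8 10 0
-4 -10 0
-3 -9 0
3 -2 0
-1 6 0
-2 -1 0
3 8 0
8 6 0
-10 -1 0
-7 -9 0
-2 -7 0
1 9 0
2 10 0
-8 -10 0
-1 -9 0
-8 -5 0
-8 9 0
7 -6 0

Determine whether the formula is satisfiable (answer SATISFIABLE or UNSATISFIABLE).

x10 = True:
  propagation gives x6=True, x7=False; an empty clause results — contradiction.
x10 = False:
  propagation gives x2=False; an empty clause results — contradiction.
Every branch closes, so no satisfying assignment exists.

UNSATISFIABLE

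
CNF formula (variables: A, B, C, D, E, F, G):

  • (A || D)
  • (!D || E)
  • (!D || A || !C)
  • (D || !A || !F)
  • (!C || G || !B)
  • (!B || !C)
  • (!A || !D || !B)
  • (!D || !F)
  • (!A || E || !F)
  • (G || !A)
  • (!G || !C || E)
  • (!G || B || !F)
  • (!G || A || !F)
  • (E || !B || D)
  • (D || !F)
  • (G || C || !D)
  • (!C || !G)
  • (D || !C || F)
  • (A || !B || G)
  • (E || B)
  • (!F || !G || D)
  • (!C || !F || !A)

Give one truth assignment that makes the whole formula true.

A = 1, B = 0, C = 0, D = 1, E = 1, F = 0, G = 1

E occurs only positively in the remaining clauses — set E = True.
Branch on A: take A = True.
  then G is forced to True.
  then C is forced to False.
The remaining clauses are satisfied by B = False, D = True, F = False.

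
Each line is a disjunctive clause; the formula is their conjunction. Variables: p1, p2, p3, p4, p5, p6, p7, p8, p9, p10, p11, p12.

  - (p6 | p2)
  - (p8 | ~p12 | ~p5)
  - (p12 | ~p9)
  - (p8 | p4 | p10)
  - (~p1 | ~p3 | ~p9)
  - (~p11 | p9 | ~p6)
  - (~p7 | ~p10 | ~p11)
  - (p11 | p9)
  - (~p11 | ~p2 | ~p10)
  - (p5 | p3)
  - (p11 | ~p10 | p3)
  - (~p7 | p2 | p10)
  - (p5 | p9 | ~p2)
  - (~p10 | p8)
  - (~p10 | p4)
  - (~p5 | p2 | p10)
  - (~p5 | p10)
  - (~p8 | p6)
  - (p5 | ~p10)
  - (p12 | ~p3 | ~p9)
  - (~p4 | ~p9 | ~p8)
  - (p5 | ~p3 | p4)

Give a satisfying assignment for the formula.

Pure literal: p1 appears only negated; assign p1 = False.
p7 occurs only negated in the remaining clauses — set p7 = False.
Try p2 = False.
  then p6 is forced to True.
For the remaining variables, p3 = True, p4 = True, p5 = False, p8 = False, p9 = True, p10 = False, p11 = True, p12 = True works.

p1=F, p2=F, p3=T, p4=T, p5=F, p6=T, p7=F, p8=F, p9=T, p10=F, p11=T, p12=T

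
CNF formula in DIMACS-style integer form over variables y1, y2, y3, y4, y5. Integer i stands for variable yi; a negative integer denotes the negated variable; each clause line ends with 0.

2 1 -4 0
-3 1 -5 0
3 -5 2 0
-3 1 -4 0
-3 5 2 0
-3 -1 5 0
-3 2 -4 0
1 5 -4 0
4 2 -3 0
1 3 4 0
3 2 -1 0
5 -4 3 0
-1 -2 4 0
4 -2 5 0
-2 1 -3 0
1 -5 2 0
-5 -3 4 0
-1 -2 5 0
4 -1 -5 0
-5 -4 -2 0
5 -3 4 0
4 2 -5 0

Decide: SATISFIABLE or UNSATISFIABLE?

y4 = True:
  y1 = True:
    y2 = True:
      propagation gives y5=True; contradiction.
    y2 = False:
      propagation gives y3=False; contradiction.
  y1 = False:
    propagation gives y2=True, y3=False, y5=True; an empty clause results — contradiction.
y4 = False:
  y5 = True:
    propagation gives y3=False, y2=True, y1=True; an empty clause results — contradiction.
  y5 = False:
    propagation gives y2=False, y3=False, y1=True; an empty clause results — contradiction.
Every branch closes, so no satisfying assignment exists.

UNSATISFIABLE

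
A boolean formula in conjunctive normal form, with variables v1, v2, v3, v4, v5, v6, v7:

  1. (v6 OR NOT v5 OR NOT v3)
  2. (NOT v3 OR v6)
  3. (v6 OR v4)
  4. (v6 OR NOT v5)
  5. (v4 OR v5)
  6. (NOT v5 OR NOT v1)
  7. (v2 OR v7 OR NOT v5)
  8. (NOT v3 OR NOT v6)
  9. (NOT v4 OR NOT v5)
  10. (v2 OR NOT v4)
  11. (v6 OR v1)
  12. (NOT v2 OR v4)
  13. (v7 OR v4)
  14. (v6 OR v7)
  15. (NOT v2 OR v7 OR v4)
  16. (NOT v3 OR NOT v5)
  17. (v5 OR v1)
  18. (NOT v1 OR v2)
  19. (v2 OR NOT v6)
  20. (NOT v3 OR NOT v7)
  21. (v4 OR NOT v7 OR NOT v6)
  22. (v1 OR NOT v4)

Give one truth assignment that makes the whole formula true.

v1 = T, v2 = T, v3 = F, v4 = T, v5 = F, v6 = T, v7 = T

Check each clause:
  1. (v6 OR NOT v3 OR NOT v5) — NOT v5 is true.
  2. (v6 OR NOT v3) — NOT v3 is true.
  3. (v4 OR v6) — v4 is true.
  4. (v6 OR NOT v5) — NOT v5 is true.
  5. (v4 OR v5) — v4 is true.
  6. (NOT v5 OR NOT v1) — NOT v5 is true.
  7. (v7 OR NOT v5 OR v2) — v2 is true.
  8. (NOT v3 OR NOT v6) — NOT v3 is true.
  9. (NOT v5 OR NOT v4) — NOT v5 is true.
  10. (NOT v4 OR v2) — v2 is true.
  11. (v6 OR v1) — v1 is true.
  12. (NOT v2 OR v4) — v4 is true.
  13. (v4 OR v7) — v4 is true.
  14. (v7 OR v6) — v6 is true.
  15. (v7 OR v4 OR NOT v2) — v4 is true.
  16. (NOT v5 OR NOT v3) — NOT v5 is true.
  17. (v1 OR v5) — v1 is true.
  18. (v2 OR NOT v1) — v2 is true.
  19. (NOT v6 OR v2) — v2 is true.
  20. (NOT v7 OR NOT v3) — NOT v3 is true.
  21. (NOT v7 OR NOT v6 OR v4) — v4 is true.
  22. (NOT v4 OR v1) — v1 is true.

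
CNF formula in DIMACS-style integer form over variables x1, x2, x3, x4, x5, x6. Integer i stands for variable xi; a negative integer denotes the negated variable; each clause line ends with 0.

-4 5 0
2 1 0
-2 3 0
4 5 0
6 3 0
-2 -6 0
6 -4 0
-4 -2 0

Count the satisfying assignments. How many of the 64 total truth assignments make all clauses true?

Satisfying assignments:
  x1=F x2=T x3=T x4=F x5=T x6=F
  x1=T x2=F x3=F x4=F x5=T x6=T
  x1=T x2=F x3=F x4=T x5=T x6=T
  x1=T x2=F x3=T x4=F x5=T x6=F
  x1=T x2=F x3=T x4=F x5=T x6=T
  x1=T x2=F x3=T x4=T x5=T x6=T
  x1=T x2=T x3=T x4=F x5=T x6=F
That's 7 in total.

7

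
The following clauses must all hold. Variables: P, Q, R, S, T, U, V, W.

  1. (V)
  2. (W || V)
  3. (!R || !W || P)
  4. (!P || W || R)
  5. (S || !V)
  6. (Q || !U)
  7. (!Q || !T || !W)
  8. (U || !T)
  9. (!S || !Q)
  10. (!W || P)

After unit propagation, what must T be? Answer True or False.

False

(V) is a unit clause: V = True.
In (S || !V), !V is now false; S must hold, so S = True.
From (!Q || !S) and S = True: Q = False.
(Q || !U) with Q = False leaves only !U, so U = False.
In (!T || U), U is now false; !T must hold, so T = False.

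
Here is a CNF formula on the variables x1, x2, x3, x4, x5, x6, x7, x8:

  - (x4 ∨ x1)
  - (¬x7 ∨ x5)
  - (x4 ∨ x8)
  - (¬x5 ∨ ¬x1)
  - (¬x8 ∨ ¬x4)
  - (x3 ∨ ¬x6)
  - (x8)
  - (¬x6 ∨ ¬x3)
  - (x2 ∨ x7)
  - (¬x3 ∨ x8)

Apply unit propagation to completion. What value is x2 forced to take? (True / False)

True

(x8) stands alone — x8 = True.
From (¬x8 ∨ ¬x4) and x8 = True: x4 = False.
From (x4 ∨ x1) and x4 = False: x1 = True.
In (¬x5 ∨ ¬x1), ¬x1 is now false; ¬x5 must hold, so x5 = False.
In (x5 ∨ ¬x7), x5 is now false; ¬x7 must hold, so x7 = False.
From (x2 ∨ x7) and x7 = False: x2 = True.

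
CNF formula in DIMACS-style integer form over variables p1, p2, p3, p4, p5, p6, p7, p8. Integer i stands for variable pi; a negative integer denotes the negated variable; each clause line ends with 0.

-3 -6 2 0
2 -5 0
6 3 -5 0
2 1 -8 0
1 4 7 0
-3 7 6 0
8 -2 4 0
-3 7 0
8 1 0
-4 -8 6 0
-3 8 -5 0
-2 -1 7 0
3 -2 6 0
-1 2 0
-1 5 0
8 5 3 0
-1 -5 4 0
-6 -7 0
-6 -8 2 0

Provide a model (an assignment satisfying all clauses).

p1 = 0  p2 = 1  p3 = 1  p4 = 0  p5 = 1  p6 = 0  p7 = 1  p8 = 1

Try p1 = False.
  then p8 is forced to True.
  then p2 is forced to True.
Set p3 = True and propagate.
  then p7 is forced to True.
  then p6 is forced to False.
  then p4 is forced to False.
p5 is now unconstrained; take p5 = True.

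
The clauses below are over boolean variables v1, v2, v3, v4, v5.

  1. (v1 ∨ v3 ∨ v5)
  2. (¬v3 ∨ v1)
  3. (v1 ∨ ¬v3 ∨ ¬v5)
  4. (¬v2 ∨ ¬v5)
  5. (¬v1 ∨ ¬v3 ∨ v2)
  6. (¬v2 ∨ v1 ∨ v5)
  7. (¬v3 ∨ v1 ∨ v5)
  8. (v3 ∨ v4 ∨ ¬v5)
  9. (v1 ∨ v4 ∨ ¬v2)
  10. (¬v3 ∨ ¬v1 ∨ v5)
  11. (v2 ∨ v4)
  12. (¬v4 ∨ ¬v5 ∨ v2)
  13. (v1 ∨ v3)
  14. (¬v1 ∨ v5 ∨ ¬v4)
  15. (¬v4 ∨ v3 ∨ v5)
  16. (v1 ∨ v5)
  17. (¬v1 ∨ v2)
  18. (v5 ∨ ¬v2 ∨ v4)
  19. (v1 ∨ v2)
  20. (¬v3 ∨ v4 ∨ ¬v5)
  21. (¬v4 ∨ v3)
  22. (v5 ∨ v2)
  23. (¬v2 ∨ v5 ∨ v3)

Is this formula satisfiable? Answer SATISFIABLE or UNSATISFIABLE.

v5 = True:
  propagation gives v2=False, v4=True; an empty clause results — contradiction.
v5 = False:
  propagation gives v1=True, v3=False, v4=False, v2=True; an empty clause results — contradiction.
Every branch closes, so no satisfying assignment exists.

UNSATISFIABLE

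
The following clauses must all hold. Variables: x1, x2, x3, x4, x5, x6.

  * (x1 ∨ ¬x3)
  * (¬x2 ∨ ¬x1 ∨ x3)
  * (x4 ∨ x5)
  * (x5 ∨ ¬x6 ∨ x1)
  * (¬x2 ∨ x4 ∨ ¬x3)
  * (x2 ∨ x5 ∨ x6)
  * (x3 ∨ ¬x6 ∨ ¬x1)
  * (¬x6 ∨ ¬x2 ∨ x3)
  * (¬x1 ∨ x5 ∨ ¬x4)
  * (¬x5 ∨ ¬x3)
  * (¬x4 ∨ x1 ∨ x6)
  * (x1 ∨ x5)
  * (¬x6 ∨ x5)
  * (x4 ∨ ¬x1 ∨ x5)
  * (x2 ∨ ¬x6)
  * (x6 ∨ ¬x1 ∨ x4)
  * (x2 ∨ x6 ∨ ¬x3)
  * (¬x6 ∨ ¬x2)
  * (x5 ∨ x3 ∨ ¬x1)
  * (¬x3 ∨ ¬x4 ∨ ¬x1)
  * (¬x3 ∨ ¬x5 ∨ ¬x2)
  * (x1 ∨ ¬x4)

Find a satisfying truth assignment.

x1=F, x2=F, x3=F, x4=F, x5=T, x6=F

Branch on x1: take x1 = False.
  then x3 is forced to False.
  then x5 is forced to True.
  then x4 is forced to False.
Branch on x2: take x2 = False.
  then x6 is forced to False.
Every clause has at least one true literal under this assignment.
Check each clause:
  1. (x1 ∨ ¬x3) — ¬x3 is true.
  2. (x3 ∨ ¬x1 ∨ ¬x2) — ¬x2 is true.
  3. (x4 ∨ x5) — x5 is true.
  4. (¬x6 ∨ x1 ∨ x5) — ¬x6 is true.
  5. (¬x2 ∨ x4 ∨ ¬x3) — ¬x3 is true.
  6. (x6 ∨ x5 ∨ x2) — x5 is true.
  7. (¬x6 ∨ ¬x1 ∨ x3) — ¬x6 is true.
  8. (x3 ∨ ¬x2 ∨ ¬x6) — ¬x6 is true.
  9. (¬x4 ∨ x5 ∨ ¬x1) — ¬x4 is true.
  10. (¬x5 ∨ ¬x3) — ¬x3 is true.
  11. (¬x4 ∨ x6 ∨ x1) — ¬x4 is true.
  12. (x1 ∨ x5) — x5 is true.
  13. (x5 ∨ ¬x6) — ¬x6 is true.
  14. (x5 ∨ ¬x1 ∨ x4) — x5 is true.
  15. (¬x6 ∨ x2) — ¬x6 is true.
  16. (¬x1 ∨ x4 ∨ x6) — ¬x1 is true.
  17. (x6 ∨ ¬x3 ∨ x2) — ¬x3 is true.
  18. (¬x2 ∨ ¬x6) — ¬x6 is true.
  19. (x3 ∨ ¬x1 ∨ x5) — x5 is true.
  20. (¬x3 ∨ ¬x4 ∨ ¬x1) — ¬x4 is true.
  21. (¬x5 ∨ ¬x3 ∨ ¬x2) — ¬x3 is true.
  22. (¬x4 ∨ x1) — ¬x4 is true.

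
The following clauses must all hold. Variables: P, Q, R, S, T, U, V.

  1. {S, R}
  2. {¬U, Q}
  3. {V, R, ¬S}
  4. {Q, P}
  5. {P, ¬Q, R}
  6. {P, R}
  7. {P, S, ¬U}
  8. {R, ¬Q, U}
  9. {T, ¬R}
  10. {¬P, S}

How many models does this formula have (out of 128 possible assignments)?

16

Split on R, then P.
  R=T, P=T: V free; 3 ways for (Q,S,T,U) × 2^1 = 6.
  R=T, P=F: V free; 3 ways for (Q,S,T,U) × 2^1 = 6.
  R=F, P=T: remaining (Q,S,T,U,V) ∈ {(F,T,F,F,T); (F,T,T,F,T); (T,T,F,T,T); (T,T,T,T,T)} — 4.
  R=F, P=F: a clause becomes empty — 0.
Total: 6 + 6 + 4 + 0 = 16.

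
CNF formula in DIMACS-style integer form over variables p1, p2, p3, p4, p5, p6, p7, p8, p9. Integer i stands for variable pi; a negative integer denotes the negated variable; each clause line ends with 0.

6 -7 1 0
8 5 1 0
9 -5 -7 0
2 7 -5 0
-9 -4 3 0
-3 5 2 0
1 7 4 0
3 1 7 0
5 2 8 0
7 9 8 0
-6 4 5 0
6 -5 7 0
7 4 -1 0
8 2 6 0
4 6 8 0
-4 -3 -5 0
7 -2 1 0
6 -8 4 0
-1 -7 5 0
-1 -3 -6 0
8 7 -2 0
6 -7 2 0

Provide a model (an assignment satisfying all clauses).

Branch on p1: take p1 = True.
Branch on p2: take p2 = True.
Try p3 = False.
The remaining clauses are satisfied by p4 = False, p5 = True, p6 = True, p7 = True, p8 = False, p9 = True.

p1 = T, p2 = T, p3 = F, p4 = F, p5 = T, p6 = T, p7 = T, p8 = F, p9 = T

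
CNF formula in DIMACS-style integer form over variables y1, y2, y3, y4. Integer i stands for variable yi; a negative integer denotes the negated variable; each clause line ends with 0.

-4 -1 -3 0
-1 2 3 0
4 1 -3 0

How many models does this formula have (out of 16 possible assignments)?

Split on y1, then y3.
  y1=1, y3=1: remaining (y2,y4) ∈ {(0,0); (1,0)} — 2.
  y1=1, y3=0: remaining (y2,y4) ∈ {(1,0); (1,1)} — 2.
  y1=0, y3=1: remaining (y2,y4) ∈ {(0,1); (1,1)} — 2.
  y1=0, y3=0: remaining (y2,y4) ∈ {(0,0); (0,1); (1,0); (1,1)} — 4.
Total: 2 + 2 + 2 + 4 = 10.

10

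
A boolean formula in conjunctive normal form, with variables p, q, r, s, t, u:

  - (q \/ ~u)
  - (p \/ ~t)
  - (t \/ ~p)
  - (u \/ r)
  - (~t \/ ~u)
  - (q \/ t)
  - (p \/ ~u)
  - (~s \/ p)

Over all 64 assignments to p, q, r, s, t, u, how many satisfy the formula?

Satisfying assignments:
  p=0 q=1 r=1 s=0 t=0 u=0
  p=1 q=0 r=1 s=0 t=1 u=0
  p=1 q=0 r=1 s=1 t=1 u=0
  p=1 q=1 r=1 s=0 t=1 u=0
  p=1 q=1 r=1 s=1 t=1 u=0
That's 5 in total.

5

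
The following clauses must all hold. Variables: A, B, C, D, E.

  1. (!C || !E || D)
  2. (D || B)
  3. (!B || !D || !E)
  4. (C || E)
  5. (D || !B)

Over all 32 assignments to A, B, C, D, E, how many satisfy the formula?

8

The models are:
  A=0 B=0 C=0 D=1 E=1
  A=0 B=0 C=1 D=1 E=0
  A=0 B=0 C=1 D=1 E=1
  A=0 B=1 C=1 D=1 E=0
  A=1 B=0 C=0 D=1 E=1
  A=1 B=0 C=1 D=1 E=0
  A=1 B=0 C=1 D=1 E=1
  A=1 B=1 C=1 D=1 E=0
Count: 8.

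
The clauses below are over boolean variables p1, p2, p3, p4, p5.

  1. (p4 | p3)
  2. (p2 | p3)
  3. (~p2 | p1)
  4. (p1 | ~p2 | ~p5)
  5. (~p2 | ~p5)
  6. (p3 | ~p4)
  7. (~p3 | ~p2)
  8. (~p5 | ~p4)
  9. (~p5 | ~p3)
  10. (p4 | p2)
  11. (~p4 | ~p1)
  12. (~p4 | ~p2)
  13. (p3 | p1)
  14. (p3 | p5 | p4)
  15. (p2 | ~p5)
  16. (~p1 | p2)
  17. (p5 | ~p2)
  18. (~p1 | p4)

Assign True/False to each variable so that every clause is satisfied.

p1=F  p2=F  p3=T  p4=T  p5=F

Check each clause:
  1. (p4 | p3) — p3 is true.
  2. (p3 | p2) — p3 is true.
  3. (~p2 | p1) — ~p2 is true.
  4. (~p5 | p1 | ~p2) — ~p5 is true.
  5. (~p5 | ~p2) — ~p5 is true.
  6. (p3 | ~p4) — p3 is true.
  7. (~p2 | ~p3) — ~p2 is true.
  8. (~p5 | ~p4) — ~p5 is true.
  9. (~p3 | ~p5) — ~p5 is true.
  10. (p4 | p2) — p4 is true.
  11. (~p1 | ~p4) — ~p1 is true.
  12. (~p4 | ~p2) — ~p2 is true.
  13. (p3 | p1) — p3 is true.
  14. (p4 | p3 | p5) — p3 is true.
  15. (~p5 | p2) — ~p5 is true.
  16. (~p1 | p2) — ~p1 is true.
  17. (p5 | ~p2) — ~p2 is true.
  18. (p4 | ~p1) — p4 is true.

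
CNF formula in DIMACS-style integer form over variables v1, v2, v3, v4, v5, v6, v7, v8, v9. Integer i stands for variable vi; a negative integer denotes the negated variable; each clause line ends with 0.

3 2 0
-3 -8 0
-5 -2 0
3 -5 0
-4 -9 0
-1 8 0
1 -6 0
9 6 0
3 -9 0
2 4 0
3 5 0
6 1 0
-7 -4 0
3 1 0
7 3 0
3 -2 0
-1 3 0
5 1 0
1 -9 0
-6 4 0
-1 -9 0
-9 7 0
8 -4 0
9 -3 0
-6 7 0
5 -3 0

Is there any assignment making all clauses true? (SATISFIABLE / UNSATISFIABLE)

v3 = True:
  propagation gives v8=False, v1=False, v6=False; an empty clause results — contradiction.
v3 = False:
  propagation gives v2=True; an empty clause results — contradiction.
Every branch closes, so no satisfying assignment exists.

UNSATISFIABLE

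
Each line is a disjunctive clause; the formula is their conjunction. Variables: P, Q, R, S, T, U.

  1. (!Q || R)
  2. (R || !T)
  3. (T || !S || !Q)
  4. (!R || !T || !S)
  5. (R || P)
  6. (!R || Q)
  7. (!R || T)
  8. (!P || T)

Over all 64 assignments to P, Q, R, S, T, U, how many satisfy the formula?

The models are:
  P=F Q=T R=T S=F T=T U=F
  P=F Q=T R=T S=F T=T U=T
  P=T Q=T R=T S=F T=T U=F
  P=T Q=T R=T S=F T=T U=T
Count: 4.

4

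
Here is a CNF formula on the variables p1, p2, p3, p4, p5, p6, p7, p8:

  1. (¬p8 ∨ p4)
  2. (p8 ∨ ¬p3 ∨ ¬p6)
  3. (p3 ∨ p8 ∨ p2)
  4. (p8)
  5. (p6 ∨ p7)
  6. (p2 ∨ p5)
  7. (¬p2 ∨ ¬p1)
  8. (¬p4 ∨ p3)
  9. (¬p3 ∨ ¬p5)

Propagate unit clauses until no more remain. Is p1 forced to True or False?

False

(p8) is a unit clause: p8 = True.
(p4 ∨ ¬p8): since p8 = True, the clause reduces to (p4). p4 = True.
(¬p4 ∨ p3): since p4 = True, the clause reduces to (p3). p3 = True.
From (¬p5 ∨ ¬p3) and p3 = True: p5 = False.
From (p2 ∨ p5) and p5 = False: p2 = True.
(¬p1 ∨ ¬p2) with p2 = True leaves only ¬p1, so p1 = False.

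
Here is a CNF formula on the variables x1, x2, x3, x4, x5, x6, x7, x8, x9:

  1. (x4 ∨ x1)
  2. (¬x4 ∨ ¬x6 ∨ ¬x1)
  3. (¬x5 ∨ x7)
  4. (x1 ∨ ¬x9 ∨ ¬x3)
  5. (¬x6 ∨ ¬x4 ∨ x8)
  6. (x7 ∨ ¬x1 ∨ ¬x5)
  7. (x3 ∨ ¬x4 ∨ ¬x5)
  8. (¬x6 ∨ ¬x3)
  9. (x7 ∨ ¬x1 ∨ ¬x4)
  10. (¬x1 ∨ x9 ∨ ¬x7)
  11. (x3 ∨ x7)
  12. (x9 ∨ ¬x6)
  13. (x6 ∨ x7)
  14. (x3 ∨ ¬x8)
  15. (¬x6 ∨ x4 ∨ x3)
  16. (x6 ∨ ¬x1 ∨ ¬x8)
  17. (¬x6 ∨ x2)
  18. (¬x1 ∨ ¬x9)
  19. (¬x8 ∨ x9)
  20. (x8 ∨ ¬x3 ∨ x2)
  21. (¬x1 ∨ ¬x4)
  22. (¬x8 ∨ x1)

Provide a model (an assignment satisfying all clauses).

x5 occurs only negated in the remaining clauses — set x5 = False.
Set x1 = False and propagate.
  then x4 is forced to True.
  then x8 is forced to False.
  then x6 is forced to False.
  then x7 is forced to True.
Branch on x2: take x2 = False.
  then x3 is forced to False.
x9 is now unconstrained; take x9 = False.

x1 = False, x2 = False, x3 = False, x4 = True, x5 = False, x6 = False, x7 = True, x8 = False, x9 = False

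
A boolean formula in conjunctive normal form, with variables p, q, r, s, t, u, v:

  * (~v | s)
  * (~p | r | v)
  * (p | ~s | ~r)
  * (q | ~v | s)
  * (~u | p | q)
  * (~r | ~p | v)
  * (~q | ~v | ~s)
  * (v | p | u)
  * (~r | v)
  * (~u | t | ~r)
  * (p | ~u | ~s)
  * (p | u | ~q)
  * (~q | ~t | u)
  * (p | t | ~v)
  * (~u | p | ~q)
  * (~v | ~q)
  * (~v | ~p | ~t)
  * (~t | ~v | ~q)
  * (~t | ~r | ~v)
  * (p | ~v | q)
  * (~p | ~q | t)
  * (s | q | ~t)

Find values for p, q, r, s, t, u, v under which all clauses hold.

p=T, q=F, r=T, s=T, t=F, u=F, v=T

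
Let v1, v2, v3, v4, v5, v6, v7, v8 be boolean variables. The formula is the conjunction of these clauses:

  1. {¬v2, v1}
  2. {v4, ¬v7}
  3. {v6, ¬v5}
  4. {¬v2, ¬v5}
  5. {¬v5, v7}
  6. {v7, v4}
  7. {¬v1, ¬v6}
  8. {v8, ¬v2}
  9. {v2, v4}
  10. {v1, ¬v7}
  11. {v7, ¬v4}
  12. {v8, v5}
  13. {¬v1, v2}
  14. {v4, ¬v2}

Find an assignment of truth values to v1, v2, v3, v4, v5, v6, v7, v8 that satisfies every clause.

v1=True, v2=True, v3=False, v4=True, v5=False, v6=False, v7=True, v8=True

Pure literal: v8 appears only positively; assign v8 = True.
Branch on v1: take v1 = True.
  then v6 is forced to False.
  then v5 is forced to False.
  then v2 is forced to True.
  then v4 is forced to True.
  then v7 is forced to True.
v3 is now unconstrained; take v3 = False.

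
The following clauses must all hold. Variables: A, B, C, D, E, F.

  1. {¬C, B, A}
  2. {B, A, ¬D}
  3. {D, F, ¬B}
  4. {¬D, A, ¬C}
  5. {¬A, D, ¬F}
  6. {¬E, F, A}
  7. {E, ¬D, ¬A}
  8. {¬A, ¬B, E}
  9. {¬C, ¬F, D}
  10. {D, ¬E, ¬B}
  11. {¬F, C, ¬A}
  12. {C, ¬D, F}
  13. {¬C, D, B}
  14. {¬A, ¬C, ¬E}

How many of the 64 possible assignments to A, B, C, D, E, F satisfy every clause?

8

Split on A, then D.
  A=T, D=T: a clause becomes empty — 0.
  A=T, D=F: remaining (B,C,E,F) ∈ {(F,F,F,F); (F,F,T,F)} — 2.
  A=F, D=T: remaining (B,C,E,F) ∈ {(T,F,F,T); (T,F,T,T)} — 2.
  A=F, D=F: remaining (B,C,E,F) ∈ {(F,F,F,F); (F,F,F,T); (F,F,T,T); (T,F,F,T)} — 4.
Total: 0 + 2 + 2 + 4 = 8.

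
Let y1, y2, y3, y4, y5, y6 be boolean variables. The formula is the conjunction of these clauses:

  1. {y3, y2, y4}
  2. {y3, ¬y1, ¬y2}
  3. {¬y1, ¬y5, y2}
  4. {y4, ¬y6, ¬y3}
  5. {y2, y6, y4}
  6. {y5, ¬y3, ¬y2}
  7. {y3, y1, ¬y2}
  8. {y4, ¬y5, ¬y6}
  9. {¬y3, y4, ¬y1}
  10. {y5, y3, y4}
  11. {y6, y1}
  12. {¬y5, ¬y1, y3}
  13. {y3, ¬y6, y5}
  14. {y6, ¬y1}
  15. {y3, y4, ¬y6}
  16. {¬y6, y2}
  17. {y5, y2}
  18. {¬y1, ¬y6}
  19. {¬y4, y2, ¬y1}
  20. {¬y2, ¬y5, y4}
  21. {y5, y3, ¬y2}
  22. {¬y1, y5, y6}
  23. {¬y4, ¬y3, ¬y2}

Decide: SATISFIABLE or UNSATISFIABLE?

UNSATISFIABLE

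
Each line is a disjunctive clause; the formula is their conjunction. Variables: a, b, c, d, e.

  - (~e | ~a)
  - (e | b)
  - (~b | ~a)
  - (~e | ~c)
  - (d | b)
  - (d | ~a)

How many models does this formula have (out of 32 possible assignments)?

7

The models are:
  a=F b=F c=F d=T e=T
  a=F b=T c=F d=F e=F
  a=F b=T c=F d=F e=T
  a=F b=T c=F d=T e=F
  a=F b=T c=F d=T e=T
  a=F b=T c=T d=F e=F
  a=F b=T c=T d=T e=F
That's 7 in total.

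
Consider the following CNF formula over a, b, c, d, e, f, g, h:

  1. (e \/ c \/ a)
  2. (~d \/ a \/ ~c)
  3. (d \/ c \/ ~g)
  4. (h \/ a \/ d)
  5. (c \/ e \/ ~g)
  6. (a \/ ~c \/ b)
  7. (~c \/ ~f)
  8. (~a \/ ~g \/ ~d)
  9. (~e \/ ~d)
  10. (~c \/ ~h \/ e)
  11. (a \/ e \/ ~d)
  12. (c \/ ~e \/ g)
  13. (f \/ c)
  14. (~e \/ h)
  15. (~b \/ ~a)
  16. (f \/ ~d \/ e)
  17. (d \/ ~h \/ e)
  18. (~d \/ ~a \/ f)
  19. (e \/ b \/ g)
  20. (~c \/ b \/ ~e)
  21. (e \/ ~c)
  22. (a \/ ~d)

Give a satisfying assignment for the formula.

a=F, b=T, c=T, d=F, e=T, f=F, g=T, h=T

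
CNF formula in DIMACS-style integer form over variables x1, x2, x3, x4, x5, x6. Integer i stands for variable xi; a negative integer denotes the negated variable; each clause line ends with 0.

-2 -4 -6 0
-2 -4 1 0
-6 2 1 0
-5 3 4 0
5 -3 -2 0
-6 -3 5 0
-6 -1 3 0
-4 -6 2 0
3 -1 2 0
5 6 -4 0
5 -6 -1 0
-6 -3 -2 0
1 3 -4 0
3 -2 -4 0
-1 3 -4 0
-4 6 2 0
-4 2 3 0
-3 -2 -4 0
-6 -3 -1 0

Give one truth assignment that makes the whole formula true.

x1=T, x2=F, x3=T, x4=F, x5=F, x6=F

Set x1 = True and propagate.
Try x2 = False.
  then x3 is forced to True.
  then x6 is forced to False.
  then x4 is forced to False.
x5 is now unconstrained; take x5 = False.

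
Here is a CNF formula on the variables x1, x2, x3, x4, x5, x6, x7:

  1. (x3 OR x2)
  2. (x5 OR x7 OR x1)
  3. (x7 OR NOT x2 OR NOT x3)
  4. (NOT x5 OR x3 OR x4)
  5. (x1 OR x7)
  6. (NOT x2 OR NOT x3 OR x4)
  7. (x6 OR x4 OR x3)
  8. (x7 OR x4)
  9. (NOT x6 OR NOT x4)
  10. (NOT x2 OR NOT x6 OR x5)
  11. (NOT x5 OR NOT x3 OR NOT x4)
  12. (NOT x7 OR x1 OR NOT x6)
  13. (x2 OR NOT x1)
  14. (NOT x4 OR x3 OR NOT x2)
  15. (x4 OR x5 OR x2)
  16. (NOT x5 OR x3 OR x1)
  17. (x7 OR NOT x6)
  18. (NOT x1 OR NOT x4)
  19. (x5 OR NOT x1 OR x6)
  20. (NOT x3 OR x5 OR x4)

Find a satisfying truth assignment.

x1=False, x2=False, x3=True, x4=False, x5=True, x6=False, x7=True

Set x1 = False and propagate.
  then x7 is forced to True.
  then x6 is forced to False.
Set x2 = False and propagate.
  then x3 is forced to True.
Try x4 = False.
  then x5 is forced to True.
Check each clause:
  1. (x2 OR x3) — x3 is true.
  2. (x7 OR x1 OR x5) — x5 is true.
  3. (NOT x2 OR NOT x3 OR x7) — NOT x2 is true.
  4. (NOT x5 OR x3 OR x4) — x3 is true.
  5. (x7 OR x1) — x7 is true.
  6. (NOT x3 OR NOT x2 OR x4) — NOT x2 is true.
  7. (x3 OR x6 OR x4) — x3 is true.
  8. (x7 OR x4) — x7 is true.
  9. (NOT x4 OR NOT x6) — NOT x6 is true.
  10. (NOT x2 OR x5 OR NOT x6) — NOT x6 is true.
  11. (NOT x4 OR NOT x3 OR NOT x5) — NOT x4 is true.
  12. (NOT x6 OR x1 OR NOT x7) — NOT x6 is true.
  13. (x2 OR NOT x1) — NOT x1 is true.
  14. (NOT x4 OR NOT x2 OR x3) — x3 is true.
  15. (x4 OR x5 OR x2) — x5 is true.
  16. (NOT x5 OR x3 OR x1) — x3 is true.
  17. (x7 OR NOT x6) — NOT x6 is true.
  18. (NOT x1 OR NOT x4) — NOT x4 is true.
  19. (x5 OR NOT x1 OR x6) — x5 is true.
  20. (x4 OR NOT x3 OR x5) — x5 is true.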